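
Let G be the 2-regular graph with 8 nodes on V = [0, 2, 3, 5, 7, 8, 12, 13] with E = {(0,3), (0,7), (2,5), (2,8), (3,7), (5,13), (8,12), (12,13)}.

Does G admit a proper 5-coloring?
Yes, G is 5-colorable

A valid 5-coloring: color 1: [5, 7, 12]; color 2: [0, 8, 13]; color 3: [2, 3].
(χ(G) = 3 ≤ 5.)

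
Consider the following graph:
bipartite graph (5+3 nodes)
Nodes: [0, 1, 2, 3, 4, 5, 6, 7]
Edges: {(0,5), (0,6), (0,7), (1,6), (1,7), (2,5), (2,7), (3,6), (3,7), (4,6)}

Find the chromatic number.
Clique number ω(G) = 2 (lower bound: χ ≥ ω).
The graph is bipartite (no odd cycle), so 2 colors suffice: χ(G) = 2.
A valid 2-coloring: color 1: [5, 6, 7]; color 2: [0, 1, 2, 3, 4].

χ(G) = 2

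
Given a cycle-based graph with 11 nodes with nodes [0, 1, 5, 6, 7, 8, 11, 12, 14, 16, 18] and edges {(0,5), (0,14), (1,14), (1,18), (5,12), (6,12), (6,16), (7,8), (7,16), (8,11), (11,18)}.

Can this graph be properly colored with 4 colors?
A valid 4-coloring: color 1: [0, 1, 6, 7, 11]; color 2: [8, 12, 14, 16, 18]; color 3: [5].
(χ(G) = 3 ≤ 4.)

Yes, G is 4-colorable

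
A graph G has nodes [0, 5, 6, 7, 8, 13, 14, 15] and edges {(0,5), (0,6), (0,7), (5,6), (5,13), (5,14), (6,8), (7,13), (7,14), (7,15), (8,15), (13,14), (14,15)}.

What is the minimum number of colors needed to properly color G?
Clique number ω(G) = 3 (lower bound: χ ≥ ω).
The clique on [7, 14, 15] has size 3, forcing χ ≥ 3, and the coloring below uses 3 colors, so χ(G) = 3.
A valid 3-coloring: color 1: [5, 7, 8]; color 2: [6, 14]; color 3: [0, 13, 15].

χ(G) = 3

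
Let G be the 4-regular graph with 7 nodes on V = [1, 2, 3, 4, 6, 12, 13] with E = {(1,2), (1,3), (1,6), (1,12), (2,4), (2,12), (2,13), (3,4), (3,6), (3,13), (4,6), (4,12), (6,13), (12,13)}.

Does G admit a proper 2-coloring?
No, G is not 2-colorable

The clique on vertices [1, 2, 12] has size 3 > 2, so it alone needs 3 colors.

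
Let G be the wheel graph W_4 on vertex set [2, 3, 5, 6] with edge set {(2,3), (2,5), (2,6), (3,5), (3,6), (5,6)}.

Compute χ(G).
χ(G) = 4

Clique number ω(G) = 4 (lower bound: χ ≥ ω).
The clique on [2, 3, 5, 6] has size 4, forcing χ ≥ 4, and the coloring below uses 4 colors, so χ(G) = 4.
A valid 4-coloring: color 1: [3]; color 2: [5]; color 3: [6]; color 4: [2].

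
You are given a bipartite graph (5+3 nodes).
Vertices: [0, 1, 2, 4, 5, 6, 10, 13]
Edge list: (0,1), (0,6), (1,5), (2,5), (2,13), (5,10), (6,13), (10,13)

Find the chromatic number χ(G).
χ(G) = 2

Clique number ω(G) = 2 (lower bound: χ ≥ ω).
The graph is bipartite (no odd cycle), so 2 colors suffice: χ(G) = 2.
A valid 2-coloring: color 1: [0, 4, 5, 13]; color 2: [1, 2, 6, 10].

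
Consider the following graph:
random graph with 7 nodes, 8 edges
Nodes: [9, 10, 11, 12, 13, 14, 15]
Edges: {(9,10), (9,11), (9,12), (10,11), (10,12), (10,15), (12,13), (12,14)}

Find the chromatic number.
χ(G) = 3

Clique number ω(G) = 3 (lower bound: χ ≥ ω).
The clique on [9, 10, 11] has size 3, forcing χ ≥ 3, and the coloring below uses 3 colors, so χ(G) = 3.
A valid 3-coloring: color 1: [11, 12, 15]; color 2: [10, 13, 14]; color 3: [9].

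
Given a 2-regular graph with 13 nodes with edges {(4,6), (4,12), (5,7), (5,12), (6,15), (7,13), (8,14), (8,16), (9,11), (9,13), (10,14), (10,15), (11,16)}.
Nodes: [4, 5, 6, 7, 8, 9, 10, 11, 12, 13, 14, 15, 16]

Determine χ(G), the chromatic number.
χ(G) = 3

Clique number ω(G) = 2 (lower bound: χ ≥ ω).
Odd cycle [16, 11, 9, 13, 7, 5, 12, 4, 6, 15, 10, 14, 8] needs 3 colors (χ ≥ 3).
The coloring below uses 3 colors, so χ(G) = 3.
A valid 3-coloring: color 1: [6, 7, 9, 12, 14, 16]; color 2: [4, 5, 8, 11, 13, 15]; color 3: [10].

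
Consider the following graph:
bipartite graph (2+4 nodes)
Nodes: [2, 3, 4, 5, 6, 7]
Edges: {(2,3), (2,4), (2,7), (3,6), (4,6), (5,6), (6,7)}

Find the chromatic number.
Clique number ω(G) = 2 (lower bound: χ ≥ ω).
The graph is bipartite (no odd cycle), so 2 colors suffice: χ(G) = 2.
A valid 2-coloring: color 1: [2, 6]; color 2: [3, 4, 5, 7].

χ(G) = 2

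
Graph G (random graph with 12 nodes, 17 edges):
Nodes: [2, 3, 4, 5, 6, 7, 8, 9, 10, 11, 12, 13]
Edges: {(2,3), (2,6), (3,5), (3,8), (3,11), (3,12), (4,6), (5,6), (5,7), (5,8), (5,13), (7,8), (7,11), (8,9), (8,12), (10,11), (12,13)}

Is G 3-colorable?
Yes, G is 3-colorable

A valid 3-coloring: color 1: [2, 4, 5, 9, 11, 12]; color 2: [6, 8, 10, 13]; color 3: [3, 7].
(χ(G) = 3 ≤ 3.)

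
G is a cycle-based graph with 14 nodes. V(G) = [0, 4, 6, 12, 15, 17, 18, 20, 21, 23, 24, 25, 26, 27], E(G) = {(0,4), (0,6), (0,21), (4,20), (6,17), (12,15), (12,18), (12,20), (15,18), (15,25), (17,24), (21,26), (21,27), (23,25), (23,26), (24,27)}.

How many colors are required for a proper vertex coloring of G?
χ(G) = 3

Clique number ω(G) = 3 (lower bound: χ ≥ ω).
The clique on [12, 15, 18] has size 3, forcing χ ≥ 3, and the coloring below uses 3 colors, so χ(G) = 3.
A valid 3-coloring: color 1: [6, 15, 20, 21, 23, 24]; color 2: [0, 12, 17, 25, 26, 27]; color 3: [4, 18].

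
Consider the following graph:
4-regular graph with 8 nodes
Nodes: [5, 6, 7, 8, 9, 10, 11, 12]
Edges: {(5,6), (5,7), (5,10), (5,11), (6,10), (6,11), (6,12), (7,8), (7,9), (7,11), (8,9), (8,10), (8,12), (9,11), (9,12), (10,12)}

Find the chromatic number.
χ(G) = 4

Clique number ω(G) = 3 (lower bound: χ ≥ ω).
Suppose a proper 3-coloring c exists. The clique [5, 6, 10] takes 3 distinct colors; by symmetry let c(5) = 1, c(6) = 2, c(10) = 3.
- Vertex 11: neighbors [5, 6] already have colors [1, 2] ⇒ c(11) = 3.
- Vertex 7: neighbors [5, 11] already have colors [1, 3] ⇒ c(7) = 2.
- Vertex 8: neighbors [7, 10] already have colors [2, 3] ⇒ c(8) = 1.
- Vertex 9: neighbors [8, 7, 11] already have colors [1, 2, 3] — all 3 colors blocked. Contradiction.
The forced assignments end in a contradiction, so G has no proper 3-coloring (χ ≥ 4).
The coloring below uses 4 colors, so χ(G) = 4.
A valid 4-coloring: color 1: [6, 9]; color 2: [5, 12]; color 3: [7, 10]; color 4: [8, 11].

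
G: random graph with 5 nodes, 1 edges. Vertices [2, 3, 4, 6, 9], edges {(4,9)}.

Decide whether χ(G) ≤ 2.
A valid 2-coloring: color 1: [2, 3, 4, 6]; color 2: [9].
(χ(G) = 2 ≤ 2.)

Yes, G is 2-colorable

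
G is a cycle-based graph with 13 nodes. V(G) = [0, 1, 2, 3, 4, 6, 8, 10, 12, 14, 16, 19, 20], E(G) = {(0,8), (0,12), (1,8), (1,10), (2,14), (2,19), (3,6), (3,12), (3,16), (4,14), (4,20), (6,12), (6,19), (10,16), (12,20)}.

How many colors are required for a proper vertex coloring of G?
Clique number ω(G) = 3 (lower bound: χ ≥ ω).
The clique on [3, 6, 12] has size 3, forcing χ ≥ 3, and the coloring below uses 3 colors, so χ(G) = 3.
A valid 3-coloring: color 1: [8, 10, 12, 14, 19]; color 2: [0, 1, 2, 3, 4]; color 3: [6, 16, 20].

χ(G) = 3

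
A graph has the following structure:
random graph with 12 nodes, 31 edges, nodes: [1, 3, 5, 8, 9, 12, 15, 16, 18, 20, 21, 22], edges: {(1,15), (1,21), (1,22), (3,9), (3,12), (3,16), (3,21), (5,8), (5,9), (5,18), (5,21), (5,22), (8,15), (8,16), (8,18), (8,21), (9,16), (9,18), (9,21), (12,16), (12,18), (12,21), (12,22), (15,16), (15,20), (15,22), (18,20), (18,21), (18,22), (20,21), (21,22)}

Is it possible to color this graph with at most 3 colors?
No, G is not 3-colorable

The clique on vertices [12, 18, 21, 22] has size 4 > 3, so it alone needs 4 colors.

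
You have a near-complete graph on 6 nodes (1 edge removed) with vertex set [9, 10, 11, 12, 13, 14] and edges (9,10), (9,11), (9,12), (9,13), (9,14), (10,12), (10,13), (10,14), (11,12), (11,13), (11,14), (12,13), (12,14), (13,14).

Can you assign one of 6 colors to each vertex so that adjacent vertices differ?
A valid 6-coloring: color 1: [12]; color 2: [14]; color 3: [13]; color 4: [9]; color 5: [10, 11].
(χ(G) = 5 ≤ 6.)

Yes, G is 6-colorable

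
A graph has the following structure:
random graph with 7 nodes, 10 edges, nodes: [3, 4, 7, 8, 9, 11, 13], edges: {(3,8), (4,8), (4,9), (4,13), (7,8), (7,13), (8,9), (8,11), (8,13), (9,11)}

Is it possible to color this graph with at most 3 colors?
A valid 3-coloring: color 1: [8]; color 2: [3, 9, 13]; color 3: [4, 7, 11].
(χ(G) = 3 ≤ 3.)

Yes, G is 3-colorable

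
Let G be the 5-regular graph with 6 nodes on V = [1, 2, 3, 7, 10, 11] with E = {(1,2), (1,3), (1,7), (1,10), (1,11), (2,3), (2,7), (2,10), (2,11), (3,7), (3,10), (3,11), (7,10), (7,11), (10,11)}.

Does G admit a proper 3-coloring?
No, G is not 3-colorable

The clique on vertices [1, 2, 3, 7, 10, 11] has size 6 > 3, so it alone needs 6 colors.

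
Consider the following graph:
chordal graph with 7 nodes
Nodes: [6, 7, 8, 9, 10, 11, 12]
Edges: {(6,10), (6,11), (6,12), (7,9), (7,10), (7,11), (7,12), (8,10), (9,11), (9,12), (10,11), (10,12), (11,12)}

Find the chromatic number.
χ(G) = 4

Clique number ω(G) = 4 (lower bound: χ ≥ ω).
The clique on [7, 9, 11, 12] has size 4, forcing χ ≥ 4, and the coloring below uses 4 colors, so χ(G) = 4.
A valid 4-coloring: color 1: [8, 11]; color 2: [12]; color 3: [9, 10]; color 4: [6, 7].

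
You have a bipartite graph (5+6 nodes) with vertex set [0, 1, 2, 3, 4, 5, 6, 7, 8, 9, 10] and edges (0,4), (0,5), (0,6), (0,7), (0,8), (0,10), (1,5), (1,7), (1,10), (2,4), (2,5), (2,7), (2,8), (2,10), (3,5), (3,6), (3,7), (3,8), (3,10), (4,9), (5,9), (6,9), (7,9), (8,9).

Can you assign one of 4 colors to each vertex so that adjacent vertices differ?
Yes, G is 4-colorable

A valid 4-coloring: color 1: [0, 1, 2, 3, 9]; color 2: [4, 5, 6, 7, 8, 10].
(χ(G) = 2 ≤ 4.)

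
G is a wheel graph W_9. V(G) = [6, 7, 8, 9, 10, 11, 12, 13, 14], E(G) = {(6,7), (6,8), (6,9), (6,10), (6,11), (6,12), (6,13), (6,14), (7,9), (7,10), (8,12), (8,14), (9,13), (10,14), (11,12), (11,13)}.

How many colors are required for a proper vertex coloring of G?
Clique number ω(G) = 3 (lower bound: χ ≥ ω).
The clique on [6, 7, 9] has size 3, forcing χ ≥ 3, and the coloring below uses 3 colors, so χ(G) = 3.
A valid 3-coloring: color 1: [6]; color 2: [7, 12, 13, 14]; color 3: [8, 9, 10, 11].

χ(G) = 3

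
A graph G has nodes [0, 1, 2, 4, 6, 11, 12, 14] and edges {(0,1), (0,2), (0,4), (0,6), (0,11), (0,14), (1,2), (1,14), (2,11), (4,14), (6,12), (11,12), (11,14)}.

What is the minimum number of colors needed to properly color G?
Clique number ω(G) = 3 (lower bound: χ ≥ ω).
The clique on [0, 1, 2] has size 3, forcing χ ≥ 3, and the coloring below uses 3 colors, so χ(G) = 3.
A valid 3-coloring: color 1: [0, 12]; color 2: [1, 4, 6, 11]; color 3: [2, 14].

χ(G) = 3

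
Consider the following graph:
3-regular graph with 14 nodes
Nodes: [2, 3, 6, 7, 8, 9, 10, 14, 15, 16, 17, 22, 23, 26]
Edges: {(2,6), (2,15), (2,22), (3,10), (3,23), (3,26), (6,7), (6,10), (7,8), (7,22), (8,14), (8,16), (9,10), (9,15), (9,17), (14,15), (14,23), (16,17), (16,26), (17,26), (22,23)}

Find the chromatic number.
Clique number ω(G) = 3 (lower bound: χ ≥ ω).
The clique on [16, 17, 26] has size 3, forcing χ ≥ 3, and the coloring below uses 3 colors, so χ(G) = 3.
A valid 3-coloring: color 1: [3, 6, 8, 15, 17, 22]; color 2: [2, 7, 10, 14, 26]; color 3: [9, 16, 23].

χ(G) = 3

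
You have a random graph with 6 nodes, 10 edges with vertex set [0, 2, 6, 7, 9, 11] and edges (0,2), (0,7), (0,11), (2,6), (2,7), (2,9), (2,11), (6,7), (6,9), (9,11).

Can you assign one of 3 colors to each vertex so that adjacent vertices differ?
Odd cycle [11, 0, 7, 6, 9] needs 3 colors (χ ≥ 3).
Vertex 2 is adjacent to every vertex of [0, 6, 7, 9, 11], which already need 3 colors among themselves, so 2 needs a new color (χ ≥ 4).
Hence χ(G) ≥ 4 > 3, so no proper 3-coloring exists.

No, G is not 3-colorable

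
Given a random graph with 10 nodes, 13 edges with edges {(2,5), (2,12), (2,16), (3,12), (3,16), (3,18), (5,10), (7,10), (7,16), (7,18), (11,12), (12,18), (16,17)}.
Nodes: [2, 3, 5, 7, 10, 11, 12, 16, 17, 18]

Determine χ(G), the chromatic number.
χ(G) = 3

Clique number ω(G) = 3 (lower bound: χ ≥ ω).
The clique on [3, 12, 18] has size 3, forcing χ ≥ 3, and the coloring below uses 3 colors, so χ(G) = 3.
A valid 3-coloring: color 1: [10, 12, 16]; color 2: [3, 5, 7, 11, 17]; color 3: [2, 18].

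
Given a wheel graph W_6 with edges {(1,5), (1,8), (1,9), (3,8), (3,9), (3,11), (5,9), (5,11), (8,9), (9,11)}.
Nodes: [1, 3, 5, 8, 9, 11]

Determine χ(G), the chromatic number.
χ(G) = 4

Clique number ω(G) = 3 (lower bound: χ ≥ ω).
Odd cycle [8, 3, 11, 5, 1] needs 3 colors (χ ≥ 3).
Vertex 9 is adjacent to every vertex of [1, 3, 5, 8, 11], which already need 3 colors among themselves, so 9 needs a new color (χ ≥ 4).
The coloring below uses 4 colors, so χ(G) = 4.
A valid 4-coloring: color 1: [9]; color 2: [5, 8]; color 3: [1, 3]; color 4: [11].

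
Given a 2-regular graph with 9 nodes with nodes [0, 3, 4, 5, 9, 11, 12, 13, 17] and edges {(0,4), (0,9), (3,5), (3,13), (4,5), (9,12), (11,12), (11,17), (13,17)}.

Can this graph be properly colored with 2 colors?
Odd cycle [4, 0, 9, 12, 11, 17, 13, 3, 5] needs 3 colors (χ ≥ 3).
Hence χ(G) ≥ 3 > 2, so no proper 2-coloring exists.

No, G is not 2-colorable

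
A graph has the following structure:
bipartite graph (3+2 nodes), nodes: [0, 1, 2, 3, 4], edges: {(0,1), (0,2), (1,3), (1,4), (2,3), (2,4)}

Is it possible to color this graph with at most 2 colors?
A valid 2-coloring: color 1: [1, 2]; color 2: [0, 3, 4].
(χ(G) = 2 ≤ 2.)

Yes, G is 2-colorable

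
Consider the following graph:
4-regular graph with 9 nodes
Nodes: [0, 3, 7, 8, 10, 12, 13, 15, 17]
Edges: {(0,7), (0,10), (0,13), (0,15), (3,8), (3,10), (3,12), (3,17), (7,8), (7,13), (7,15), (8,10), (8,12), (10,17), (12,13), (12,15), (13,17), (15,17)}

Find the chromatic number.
χ(G) = 3

Clique number ω(G) = 3 (lower bound: χ ≥ ω).
The clique on [0, 7, 13] has size 3, forcing χ ≥ 3, and the coloring below uses 3 colors, so χ(G) = 3.
A valid 3-coloring: color 1: [3, 13, 15]; color 2: [7, 10, 12]; color 3: [0, 8, 17].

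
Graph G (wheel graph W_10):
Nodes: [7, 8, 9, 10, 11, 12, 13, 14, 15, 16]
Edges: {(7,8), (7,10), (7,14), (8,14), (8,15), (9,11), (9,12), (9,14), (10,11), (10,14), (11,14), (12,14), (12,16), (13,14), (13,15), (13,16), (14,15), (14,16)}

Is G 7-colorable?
A valid 7-coloring: color 1: [14]; color 2: [7, 11, 12, 13]; color 3: [8, 9, 10, 16]; color 4: [15].
(χ(G) = 4 ≤ 7.)

Yes, G is 7-colorable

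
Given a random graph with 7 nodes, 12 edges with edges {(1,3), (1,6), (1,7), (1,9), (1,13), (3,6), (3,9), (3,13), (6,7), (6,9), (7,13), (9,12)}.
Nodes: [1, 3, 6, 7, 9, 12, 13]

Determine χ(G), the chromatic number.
χ(G) = 4

Clique number ω(G) = 4 (lower bound: χ ≥ ω).
The clique on [1, 3, 6, 9] has size 4, forcing χ ≥ 4, and the coloring below uses 4 colors, so χ(G) = 4.
A valid 4-coloring: color 1: [1, 12]; color 2: [3, 7]; color 3: [9, 13]; color 4: [6].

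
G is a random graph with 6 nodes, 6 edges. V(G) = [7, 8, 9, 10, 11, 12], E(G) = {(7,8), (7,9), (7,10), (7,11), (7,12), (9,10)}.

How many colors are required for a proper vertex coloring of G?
Clique number ω(G) = 3 (lower bound: χ ≥ ω).
The clique on [7, 9, 10] has size 3, forcing χ ≥ 3, and the coloring below uses 3 colors, so χ(G) = 3.
A valid 3-coloring: color 1: [7]; color 2: [8, 9, 11, 12]; color 3: [10].

χ(G) = 3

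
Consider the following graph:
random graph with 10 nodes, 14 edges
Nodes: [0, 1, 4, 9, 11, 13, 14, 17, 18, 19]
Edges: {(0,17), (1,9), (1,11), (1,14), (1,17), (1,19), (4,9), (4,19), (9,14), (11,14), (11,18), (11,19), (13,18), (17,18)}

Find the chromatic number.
χ(G) = 3

Clique number ω(G) = 3 (lower bound: χ ≥ ω).
The clique on [1, 9, 14] has size 3, forcing χ ≥ 3, and the coloring below uses 3 colors, so χ(G) = 3.
A valid 3-coloring: color 1: [0, 1, 4, 18]; color 2: [9, 11, 13, 17]; color 3: [14, 19].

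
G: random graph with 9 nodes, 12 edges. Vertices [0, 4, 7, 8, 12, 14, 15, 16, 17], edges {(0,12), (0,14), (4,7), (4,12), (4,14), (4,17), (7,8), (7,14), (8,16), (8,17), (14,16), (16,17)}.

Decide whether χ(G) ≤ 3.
A valid 3-coloring: color 1: [0, 4, 8, 15]; color 2: [12, 14, 17]; color 3: [7, 16].
(χ(G) = 3 ≤ 3.)

Yes, G is 3-colorable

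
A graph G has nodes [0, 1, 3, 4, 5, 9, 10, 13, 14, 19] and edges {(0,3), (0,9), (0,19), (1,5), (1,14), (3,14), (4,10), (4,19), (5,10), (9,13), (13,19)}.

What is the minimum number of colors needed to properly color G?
χ(G) = 2

Clique number ω(G) = 2 (lower bound: χ ≥ ω).
The graph is bipartite (no odd cycle), so 2 colors suffice: χ(G) = 2.
A valid 2-coloring: color 1: [0, 4, 5, 13, 14]; color 2: [1, 3, 9, 10, 19].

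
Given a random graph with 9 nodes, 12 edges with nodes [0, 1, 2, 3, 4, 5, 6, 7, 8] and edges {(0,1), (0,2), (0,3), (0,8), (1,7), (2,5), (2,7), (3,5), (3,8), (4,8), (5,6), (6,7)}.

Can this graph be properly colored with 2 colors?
No, G is not 2-colorable

The clique on vertices [0, 3, 8] has size 3 > 2, so it alone needs 3 colors.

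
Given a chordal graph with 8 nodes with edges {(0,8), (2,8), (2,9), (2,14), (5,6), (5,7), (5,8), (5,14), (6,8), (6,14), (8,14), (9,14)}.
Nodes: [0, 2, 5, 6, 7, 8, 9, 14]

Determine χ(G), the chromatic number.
χ(G) = 4

Clique number ω(G) = 4 (lower bound: χ ≥ ω).
The clique on [5, 6, 8, 14] has size 4, forcing χ ≥ 4, and the coloring below uses 4 colors, so χ(G) = 4.
A valid 4-coloring: color 1: [7, 8, 9]; color 2: [0, 14]; color 3: [2, 5]; color 4: [6].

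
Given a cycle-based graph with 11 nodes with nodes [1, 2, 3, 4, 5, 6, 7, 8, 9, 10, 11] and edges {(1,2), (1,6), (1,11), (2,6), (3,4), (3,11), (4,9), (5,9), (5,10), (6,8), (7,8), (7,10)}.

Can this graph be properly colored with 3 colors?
A valid 3-coloring: color 1: [4, 5, 6, 7, 11]; color 2: [1, 3, 8, 9, 10]; color 3: [2].
(χ(G) = 3 ≤ 3.)

Yes, G is 3-colorable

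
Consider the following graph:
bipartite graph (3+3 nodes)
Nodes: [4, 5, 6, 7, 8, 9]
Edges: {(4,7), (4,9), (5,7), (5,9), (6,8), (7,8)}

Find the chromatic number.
χ(G) = 2

Clique number ω(G) = 2 (lower bound: χ ≥ ω).
The graph is bipartite (no odd cycle), so 2 colors suffice: χ(G) = 2.
A valid 2-coloring: color 1: [6, 7, 9]; color 2: [4, 5, 8].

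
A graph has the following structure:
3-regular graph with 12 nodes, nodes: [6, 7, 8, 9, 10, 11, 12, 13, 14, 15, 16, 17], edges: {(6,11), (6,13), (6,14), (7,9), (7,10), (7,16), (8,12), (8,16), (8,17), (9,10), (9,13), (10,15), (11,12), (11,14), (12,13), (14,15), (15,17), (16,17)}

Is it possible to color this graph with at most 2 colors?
The clique on vertices [6, 11, 14] has size 3 > 2, so it alone needs 3 colors.

No, G is not 2-colorable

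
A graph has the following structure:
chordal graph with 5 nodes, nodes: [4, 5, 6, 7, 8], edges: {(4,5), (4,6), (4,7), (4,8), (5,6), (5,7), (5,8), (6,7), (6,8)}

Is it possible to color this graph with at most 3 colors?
The clique on vertices [4, 5, 6, 8] has size 4 > 3, so it alone needs 4 colors.

No, G is not 3-colorable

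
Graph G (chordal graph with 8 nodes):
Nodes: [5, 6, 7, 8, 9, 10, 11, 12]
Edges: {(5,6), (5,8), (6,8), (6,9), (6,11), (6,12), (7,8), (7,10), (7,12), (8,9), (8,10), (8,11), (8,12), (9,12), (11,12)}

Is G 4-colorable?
A valid 4-coloring: color 1: [8]; color 2: [6, 7]; color 3: [5, 10, 12]; color 4: [9, 11].
(χ(G) = 4 ≤ 4.)

Yes, G is 4-colorable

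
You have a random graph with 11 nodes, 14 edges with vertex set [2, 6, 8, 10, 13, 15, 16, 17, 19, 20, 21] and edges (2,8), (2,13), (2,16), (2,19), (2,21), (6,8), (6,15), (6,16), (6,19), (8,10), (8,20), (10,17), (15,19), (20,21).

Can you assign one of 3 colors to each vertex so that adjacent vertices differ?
A valid 3-coloring: color 1: [2, 6, 10, 20]; color 2: [8, 13, 16, 17, 19, 21]; color 3: [15].
(χ(G) = 3 ≤ 3.)

Yes, G is 3-colorable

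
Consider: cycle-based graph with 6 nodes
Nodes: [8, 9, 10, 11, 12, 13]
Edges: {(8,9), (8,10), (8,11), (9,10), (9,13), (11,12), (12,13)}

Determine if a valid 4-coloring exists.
Yes, G is 4-colorable

A valid 4-coloring: color 1: [8, 13]; color 2: [9, 12]; color 3: [10, 11].
(χ(G) = 3 ≤ 4.)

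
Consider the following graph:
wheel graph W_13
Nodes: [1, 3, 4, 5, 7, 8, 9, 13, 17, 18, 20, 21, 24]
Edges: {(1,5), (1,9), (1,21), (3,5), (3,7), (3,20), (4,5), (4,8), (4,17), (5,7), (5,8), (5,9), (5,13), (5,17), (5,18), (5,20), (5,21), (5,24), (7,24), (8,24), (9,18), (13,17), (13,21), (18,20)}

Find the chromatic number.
Clique number ω(G) = 3 (lower bound: χ ≥ ω).
The clique on [1, 5, 9] has size 3, forcing χ ≥ 3, and the coloring below uses 3 colors, so χ(G) = 3.
A valid 3-coloring: color 1: [5]; color 2: [7, 8, 9, 17, 20, 21]; color 3: [1, 3, 4, 13, 18, 24].

χ(G) = 3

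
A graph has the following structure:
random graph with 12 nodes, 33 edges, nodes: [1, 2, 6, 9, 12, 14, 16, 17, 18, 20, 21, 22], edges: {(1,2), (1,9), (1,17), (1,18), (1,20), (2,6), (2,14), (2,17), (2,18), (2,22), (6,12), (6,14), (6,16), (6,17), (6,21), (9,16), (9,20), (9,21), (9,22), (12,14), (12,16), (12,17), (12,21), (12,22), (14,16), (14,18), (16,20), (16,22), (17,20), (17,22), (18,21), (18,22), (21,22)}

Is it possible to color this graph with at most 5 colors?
A valid 5-coloring: color 1: [1, 6, 22]; color 2: [16, 17, 18]; color 3: [2, 9, 12]; color 4: [14, 20, 21].
(χ(G) = 4 ≤ 5.)

Yes, G is 5-colorable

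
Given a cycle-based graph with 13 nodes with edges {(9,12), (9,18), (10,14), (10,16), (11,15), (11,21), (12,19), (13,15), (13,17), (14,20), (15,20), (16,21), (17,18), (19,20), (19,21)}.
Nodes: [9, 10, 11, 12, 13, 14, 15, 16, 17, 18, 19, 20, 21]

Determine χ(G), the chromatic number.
χ(G) = 3

Clique number ω(G) = 2 (lower bound: χ ≥ ω).
Odd cycle [14, 10, 16, 21, 11, 15, 20] needs 3 colors (χ ≥ 3).
The coloring below uses 3 colors, so χ(G) = 3.
A valid 3-coloring: color 1: [9, 14, 15, 16, 17, 19]; color 2: [10, 12, 13, 18, 20, 21]; color 3: [11].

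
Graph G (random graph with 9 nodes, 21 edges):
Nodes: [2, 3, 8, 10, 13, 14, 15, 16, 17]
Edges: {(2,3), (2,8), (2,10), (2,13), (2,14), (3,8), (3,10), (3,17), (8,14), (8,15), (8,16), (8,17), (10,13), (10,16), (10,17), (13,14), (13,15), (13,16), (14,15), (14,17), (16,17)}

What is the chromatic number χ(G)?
χ(G) = 4

Clique number ω(G) = 3 (lower bound: χ ≥ ω).
Odd cycle [10, 13, 14, 8, 3] needs 3 colors (χ ≥ 3).
Vertex 2 is adjacent to every vertex of [3, 8, 10, 13, 14], which already need 3 colors among themselves, so 2 needs a new color (χ ≥ 4).
The coloring below uses 4 colors, so χ(G) = 4.
A valid 4-coloring: color 1: [8, 13]; color 2: [10, 14]; color 3: [2, 15, 17]; color 4: [3, 16].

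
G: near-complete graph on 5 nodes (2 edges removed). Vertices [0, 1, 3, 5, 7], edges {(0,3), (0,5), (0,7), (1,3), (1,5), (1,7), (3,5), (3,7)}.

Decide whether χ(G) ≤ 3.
A valid 3-coloring: color 1: [3]; color 2: [5, 7]; color 3: [0, 1].
(χ(G) = 3 ≤ 3.)

Yes, G is 3-colorable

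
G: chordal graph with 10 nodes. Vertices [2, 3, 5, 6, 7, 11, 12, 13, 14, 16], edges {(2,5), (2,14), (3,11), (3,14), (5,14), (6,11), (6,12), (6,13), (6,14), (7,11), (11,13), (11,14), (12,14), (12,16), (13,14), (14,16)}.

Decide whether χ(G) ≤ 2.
The clique on vertices [6, 11, 13, 14] has size 4 > 2, so it alone needs 4 colors.

No, G is not 2-colorable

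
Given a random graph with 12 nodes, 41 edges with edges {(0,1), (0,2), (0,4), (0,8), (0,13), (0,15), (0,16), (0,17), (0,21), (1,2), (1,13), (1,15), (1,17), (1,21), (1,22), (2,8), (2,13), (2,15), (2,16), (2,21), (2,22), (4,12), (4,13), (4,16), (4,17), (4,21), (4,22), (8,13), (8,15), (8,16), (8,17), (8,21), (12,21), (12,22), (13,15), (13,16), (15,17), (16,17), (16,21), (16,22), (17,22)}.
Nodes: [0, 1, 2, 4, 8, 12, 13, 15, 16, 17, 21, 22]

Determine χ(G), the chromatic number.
χ(G) = 5

Clique number ω(G) = 5 (lower bound: χ ≥ ω).
The clique on [0, 2, 8, 16, 21] has size 5, forcing χ ≥ 5, and the coloring below uses 5 colors, so χ(G) = 5.
A valid 5-coloring: color 1: [0, 22]; color 2: [12, 15, 16]; color 3: [2, 4]; color 4: [13, 17, 21]; color 5: [1, 8].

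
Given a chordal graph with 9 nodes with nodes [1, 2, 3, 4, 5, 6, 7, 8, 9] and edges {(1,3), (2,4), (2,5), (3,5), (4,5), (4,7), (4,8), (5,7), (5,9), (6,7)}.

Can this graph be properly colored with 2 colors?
No, G is not 2-colorable

The clique on vertices [2, 4, 5] has size 3 > 2, so it alone needs 3 colors.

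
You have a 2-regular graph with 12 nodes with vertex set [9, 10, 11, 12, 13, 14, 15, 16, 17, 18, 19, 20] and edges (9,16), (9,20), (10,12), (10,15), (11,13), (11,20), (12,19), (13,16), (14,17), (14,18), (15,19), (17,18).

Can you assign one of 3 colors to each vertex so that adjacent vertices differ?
A valid 3-coloring: color 1: [10, 13, 18, 19, 20]; color 2: [11, 12, 14, 15, 16]; color 3: [9, 17].
(χ(G) = 3 ≤ 3.)

Yes, G is 3-colorable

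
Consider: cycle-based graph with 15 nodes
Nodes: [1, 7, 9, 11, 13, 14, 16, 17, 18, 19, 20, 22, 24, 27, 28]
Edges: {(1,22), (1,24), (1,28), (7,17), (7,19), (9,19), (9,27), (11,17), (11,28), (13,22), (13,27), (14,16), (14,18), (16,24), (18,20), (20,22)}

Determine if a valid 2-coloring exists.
No, G is not 2-colorable

Odd cycle [16, 14, 18, 20, 22, 1, 24] needs 3 colors (χ ≥ 3).
Hence χ(G) ≥ 3 > 2, so no proper 2-coloring exists.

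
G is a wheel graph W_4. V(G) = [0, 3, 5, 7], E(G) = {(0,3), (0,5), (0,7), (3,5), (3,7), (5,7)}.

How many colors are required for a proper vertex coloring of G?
Clique number ω(G) = 4 (lower bound: χ ≥ ω).
The clique on [0, 3, 5, 7] has size 4, forcing χ ≥ 4, and the coloring below uses 4 colors, so χ(G) = 4.
A valid 4-coloring: color 1: [5]; color 2: [3]; color 3: [0]; color 4: [7].

χ(G) = 4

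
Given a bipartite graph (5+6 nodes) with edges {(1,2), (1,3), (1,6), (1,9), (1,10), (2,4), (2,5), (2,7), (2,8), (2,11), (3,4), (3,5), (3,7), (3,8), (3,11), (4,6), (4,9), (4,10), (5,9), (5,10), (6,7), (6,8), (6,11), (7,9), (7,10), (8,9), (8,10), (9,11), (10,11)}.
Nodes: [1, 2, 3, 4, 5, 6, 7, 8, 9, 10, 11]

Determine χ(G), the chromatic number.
χ(G) = 2

Clique number ω(G) = 2 (lower bound: χ ≥ ω).
The graph is bipartite (no odd cycle), so 2 colors suffice: χ(G) = 2.
A valid 2-coloring: color 1: [2, 3, 6, 9, 10]; color 2: [1, 4, 5, 7, 8, 11].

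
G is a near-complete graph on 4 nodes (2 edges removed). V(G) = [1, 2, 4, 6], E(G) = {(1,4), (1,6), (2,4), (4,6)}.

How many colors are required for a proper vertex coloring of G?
χ(G) = 3

Clique number ω(G) = 3 (lower bound: χ ≥ ω).
The clique on [1, 4, 6] has size 3, forcing χ ≥ 3, and the coloring below uses 3 colors, so χ(G) = 3.
A valid 3-coloring: color 1: [4]; color 2: [1, 2]; color 3: [6].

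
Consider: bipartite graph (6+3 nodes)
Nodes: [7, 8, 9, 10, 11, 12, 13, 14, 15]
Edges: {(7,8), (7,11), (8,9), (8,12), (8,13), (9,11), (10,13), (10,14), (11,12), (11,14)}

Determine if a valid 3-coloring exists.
A valid 3-coloring: color 1: [8, 10, 11, 15]; color 2: [7, 9, 12, 13, 14].
(χ(G) = 2 ≤ 3.)

Yes, G is 3-colorable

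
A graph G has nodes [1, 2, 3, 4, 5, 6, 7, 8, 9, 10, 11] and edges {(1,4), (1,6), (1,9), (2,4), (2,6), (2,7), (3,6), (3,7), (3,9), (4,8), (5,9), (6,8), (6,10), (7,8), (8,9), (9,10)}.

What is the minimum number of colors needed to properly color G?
Clique number ω(G) = 2 (lower bound: χ ≥ ω).
The graph is bipartite (no odd cycle), so 2 colors suffice: χ(G) = 2.
A valid 2-coloring: color 1: [4, 6, 7, 9, 11]; color 2: [1, 2, 3, 5, 8, 10].

χ(G) = 2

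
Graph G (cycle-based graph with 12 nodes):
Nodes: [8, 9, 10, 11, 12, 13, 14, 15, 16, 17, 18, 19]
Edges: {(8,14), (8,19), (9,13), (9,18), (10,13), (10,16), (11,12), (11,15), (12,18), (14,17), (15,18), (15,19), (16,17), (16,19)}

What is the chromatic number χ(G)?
Clique number ω(G) = 2 (lower bound: χ ≥ ω).
Odd cycle [8, 14, 17, 16, 19] needs 3 colors (χ ≥ 3).
The coloring below uses 3 colors, so χ(G) = 3.
A valid 3-coloring: color 1: [8, 12, 13, 15, 16]; color 2: [10, 11, 14, 18, 19]; color 3: [9, 17].

χ(G) = 3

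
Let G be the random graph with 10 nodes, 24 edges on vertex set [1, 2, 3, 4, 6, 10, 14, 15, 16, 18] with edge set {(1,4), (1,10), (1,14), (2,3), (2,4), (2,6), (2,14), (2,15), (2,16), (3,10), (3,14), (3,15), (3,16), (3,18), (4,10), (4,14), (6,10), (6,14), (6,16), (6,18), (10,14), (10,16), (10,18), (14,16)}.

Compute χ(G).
χ(G) = 4

Clique number ω(G) = 4 (lower bound: χ ≥ ω).
The clique on [2, 3, 14, 16] has size 4, forcing χ ≥ 4, and the coloring below uses 4 colors, so χ(G) = 4.
A valid 4-coloring: color 1: [2, 10]; color 2: [14, 15, 18]; color 3: [1, 3, 6]; color 4: [4, 16].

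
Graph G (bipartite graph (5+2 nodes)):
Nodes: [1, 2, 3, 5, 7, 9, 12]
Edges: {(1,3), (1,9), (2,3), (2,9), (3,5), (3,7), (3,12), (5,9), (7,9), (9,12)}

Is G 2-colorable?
A valid 2-coloring: color 1: [3, 9]; color 2: [1, 2, 5, 7, 12].
(χ(G) = 2 ≤ 2.)

Yes, G is 2-colorable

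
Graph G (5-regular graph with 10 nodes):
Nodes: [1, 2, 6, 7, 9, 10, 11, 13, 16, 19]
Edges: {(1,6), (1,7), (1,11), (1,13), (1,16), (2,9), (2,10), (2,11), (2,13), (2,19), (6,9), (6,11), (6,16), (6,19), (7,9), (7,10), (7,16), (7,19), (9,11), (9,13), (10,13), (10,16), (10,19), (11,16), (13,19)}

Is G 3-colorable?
The clique on vertices [1, 6, 11, 16] has size 4 > 3, so it alone needs 4 colors.

No, G is not 3-colorable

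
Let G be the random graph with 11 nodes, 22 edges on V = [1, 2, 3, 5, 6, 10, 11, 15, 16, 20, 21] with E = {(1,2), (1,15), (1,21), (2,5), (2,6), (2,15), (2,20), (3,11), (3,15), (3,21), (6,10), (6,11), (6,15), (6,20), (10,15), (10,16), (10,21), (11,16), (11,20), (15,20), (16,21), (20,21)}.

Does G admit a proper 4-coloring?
A valid 4-coloring: color 1: [5, 11, 15, 21]; color 2: [1, 3, 6, 16]; color 3: [10, 20]; color 4: [2].
(χ(G) = 4 ≤ 4.)

Yes, G is 4-colorable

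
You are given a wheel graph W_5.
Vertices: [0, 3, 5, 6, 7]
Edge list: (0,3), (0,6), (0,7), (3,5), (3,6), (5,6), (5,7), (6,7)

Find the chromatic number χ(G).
Clique number ω(G) = 3 (lower bound: χ ≥ ω).
The clique on [0, 3, 6] has size 3, forcing χ ≥ 3, and the coloring below uses 3 colors, so χ(G) = 3.
A valid 3-coloring: color 1: [6]; color 2: [0, 5]; color 3: [3, 7].

χ(G) = 3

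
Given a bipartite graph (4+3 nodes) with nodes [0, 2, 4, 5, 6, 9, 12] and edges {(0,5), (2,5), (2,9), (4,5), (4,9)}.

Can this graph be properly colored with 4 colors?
A valid 4-coloring: color 1: [5, 6, 9, 12]; color 2: [0, 2, 4].
(χ(G) = 2 ≤ 4.)

Yes, G is 4-colorable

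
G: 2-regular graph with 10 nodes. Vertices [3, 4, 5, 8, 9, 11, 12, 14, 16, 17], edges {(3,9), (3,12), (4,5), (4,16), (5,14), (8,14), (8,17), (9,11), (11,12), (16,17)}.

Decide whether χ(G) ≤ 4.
Yes, G is 4-colorable

A valid 4-coloring: color 1: [4, 9, 12, 14, 17]; color 2: [3, 5, 8, 11, 16].
(χ(G) = 2 ≤ 4.)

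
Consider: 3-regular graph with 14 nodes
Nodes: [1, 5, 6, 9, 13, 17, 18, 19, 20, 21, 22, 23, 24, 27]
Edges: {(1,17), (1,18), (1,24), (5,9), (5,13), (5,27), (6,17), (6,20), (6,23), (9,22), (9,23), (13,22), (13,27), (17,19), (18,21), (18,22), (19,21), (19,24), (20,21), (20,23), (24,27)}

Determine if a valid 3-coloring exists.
A valid 3-coloring: color 1: [9, 13, 17, 18, 20, 24]; color 2: [1, 5, 6, 21, 22]; color 3: [19, 23, 27].
(χ(G) = 3 ≤ 3.)

Yes, G is 3-colorable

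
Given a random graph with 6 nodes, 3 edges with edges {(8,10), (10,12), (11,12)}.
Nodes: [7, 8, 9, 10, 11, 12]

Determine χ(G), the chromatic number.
Clique number ω(G) = 2 (lower bound: χ ≥ ω).
The graph is bipartite (no odd cycle), so 2 colors suffice: χ(G) = 2.
A valid 2-coloring: color 1: [7, 9, 10, 11]; color 2: [8, 12].

χ(G) = 2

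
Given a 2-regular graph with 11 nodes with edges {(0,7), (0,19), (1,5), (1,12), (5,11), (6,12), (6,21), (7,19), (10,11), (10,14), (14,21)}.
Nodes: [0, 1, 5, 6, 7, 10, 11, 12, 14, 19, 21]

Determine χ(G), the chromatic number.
Clique number ω(G) = 3 (lower bound: χ ≥ ω).
The clique on [0, 7, 19] has size 3, forcing χ ≥ 3, and the coloring below uses 3 colors, so χ(G) = 3.
A valid 3-coloring: color 1: [0, 1, 6, 11, 14]; color 2: [5, 7, 10, 12, 21]; color 3: [19].

χ(G) = 3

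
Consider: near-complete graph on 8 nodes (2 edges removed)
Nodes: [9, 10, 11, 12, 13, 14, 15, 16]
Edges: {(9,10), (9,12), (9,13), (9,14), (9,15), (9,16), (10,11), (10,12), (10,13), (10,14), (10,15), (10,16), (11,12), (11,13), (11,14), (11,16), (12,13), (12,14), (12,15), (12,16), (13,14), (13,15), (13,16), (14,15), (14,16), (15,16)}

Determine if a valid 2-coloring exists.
No, G is not 2-colorable

The clique on vertices [9, 10, 12, 13, 14, 15, 16] has size 7 > 2, so it alone needs 7 colors.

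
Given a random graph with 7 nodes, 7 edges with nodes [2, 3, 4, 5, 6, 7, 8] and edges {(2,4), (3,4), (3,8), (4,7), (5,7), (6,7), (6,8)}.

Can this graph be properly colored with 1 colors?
Edge (3,8) forces its endpoints to differ, so 1 color is not enough.

No, G is not 1-colorable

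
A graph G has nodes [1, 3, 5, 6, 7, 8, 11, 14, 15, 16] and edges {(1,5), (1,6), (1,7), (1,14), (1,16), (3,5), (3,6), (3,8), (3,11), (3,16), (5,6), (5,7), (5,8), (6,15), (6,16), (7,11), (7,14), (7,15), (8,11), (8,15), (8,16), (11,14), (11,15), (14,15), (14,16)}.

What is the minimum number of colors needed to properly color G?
Clique number ω(G) = 4 (lower bound: χ ≥ ω).
The clique on [7, 11, 14, 15] has size 4, forcing χ ≥ 4, and the coloring below uses 4 colors, so χ(G) = 4.
A valid 4-coloring: color 1: [1, 3, 15]; color 2: [6, 7, 8]; color 3: [5, 14]; color 4: [11, 16].

χ(G) = 4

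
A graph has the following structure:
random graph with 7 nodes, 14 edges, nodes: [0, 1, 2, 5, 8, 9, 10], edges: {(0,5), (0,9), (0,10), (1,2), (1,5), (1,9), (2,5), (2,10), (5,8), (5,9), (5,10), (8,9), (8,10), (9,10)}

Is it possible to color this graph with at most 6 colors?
Yes, G is 6-colorable

A valid 6-coloring: color 1: [5]; color 2: [2, 9]; color 3: [1, 10]; color 4: [0, 8].
(χ(G) = 4 ≤ 6.)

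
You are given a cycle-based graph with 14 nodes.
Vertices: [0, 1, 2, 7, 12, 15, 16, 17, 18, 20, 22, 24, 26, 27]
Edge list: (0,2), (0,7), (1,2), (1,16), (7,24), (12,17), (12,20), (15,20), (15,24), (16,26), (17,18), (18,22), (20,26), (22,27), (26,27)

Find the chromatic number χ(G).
Clique number ω(G) = 2 (lower bound: χ ≥ ω).
Odd cycle [15, 24, 7, 0, 2, 1, 16, 26, 20] needs 3 colors (χ ≥ 3).
The coloring below uses 3 colors, so χ(G) = 3.
A valid 3-coloring: color 1: [0, 1, 18, 20, 24, 27]; color 2: [2, 7, 15, 17, 22, 26]; color 3: [12, 16].

χ(G) = 3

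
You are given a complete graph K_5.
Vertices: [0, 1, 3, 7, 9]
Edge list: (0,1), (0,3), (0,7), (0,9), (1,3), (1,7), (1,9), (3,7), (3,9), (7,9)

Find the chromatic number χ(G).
Clique number ω(G) = 5 (lower bound: χ ≥ ω).
The clique on [0, 1, 3, 7, 9] has size 5, forcing χ ≥ 5, and the coloring below uses 5 colors, so χ(G) = 5.
A valid 5-coloring: color 1: [9]; color 2: [3]; color 3: [0]; color 4: [7]; color 5: [1].

χ(G) = 5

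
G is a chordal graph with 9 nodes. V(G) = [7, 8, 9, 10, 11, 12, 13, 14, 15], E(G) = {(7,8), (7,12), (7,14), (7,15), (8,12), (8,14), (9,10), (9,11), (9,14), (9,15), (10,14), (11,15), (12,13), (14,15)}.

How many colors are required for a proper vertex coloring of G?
Clique number ω(G) = 3 (lower bound: χ ≥ ω).
The clique on [9, 11, 15] has size 3, forcing χ ≥ 3, and the coloring below uses 3 colors, so χ(G) = 3.
A valid 3-coloring: color 1: [11, 12, 14]; color 2: [7, 9, 13]; color 3: [8, 10, 15].

χ(G) = 3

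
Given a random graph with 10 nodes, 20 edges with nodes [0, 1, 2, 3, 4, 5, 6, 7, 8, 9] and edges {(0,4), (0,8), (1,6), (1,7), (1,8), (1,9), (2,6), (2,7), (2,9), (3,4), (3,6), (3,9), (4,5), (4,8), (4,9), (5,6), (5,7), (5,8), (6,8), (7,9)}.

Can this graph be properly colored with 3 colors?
Yes, G is 3-colorable

A valid 3-coloring: color 1: [8, 9]; color 2: [4, 6, 7]; color 3: [0, 1, 2, 3, 5].
(χ(G) = 3 ≤ 3.)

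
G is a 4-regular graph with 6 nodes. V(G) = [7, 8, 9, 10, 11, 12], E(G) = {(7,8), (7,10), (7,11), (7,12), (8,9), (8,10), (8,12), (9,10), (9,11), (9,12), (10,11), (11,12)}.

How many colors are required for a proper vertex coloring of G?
χ(G) = 3

Clique number ω(G) = 3 (lower bound: χ ≥ ω).
The clique on [8, 9, 10] has size 3, forcing χ ≥ 3, and the coloring below uses 3 colors, so χ(G) = 3.
A valid 3-coloring: color 1: [8, 11]; color 2: [7, 9]; color 3: [10, 12].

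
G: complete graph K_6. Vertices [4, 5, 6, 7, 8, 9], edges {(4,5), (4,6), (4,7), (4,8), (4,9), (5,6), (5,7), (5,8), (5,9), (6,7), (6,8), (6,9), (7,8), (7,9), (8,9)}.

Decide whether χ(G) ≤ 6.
Yes, G is 6-colorable

A valid 6-coloring: color 1: [9]; color 2: [4]; color 3: [5]; color 4: [8]; color 5: [7]; color 6: [6].
(χ(G) = 6 ≤ 6.)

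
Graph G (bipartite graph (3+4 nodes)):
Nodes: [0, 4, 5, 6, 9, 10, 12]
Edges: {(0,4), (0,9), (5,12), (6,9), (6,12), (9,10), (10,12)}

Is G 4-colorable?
Yes, G is 4-colorable

A valid 4-coloring: color 1: [4, 9, 12]; color 2: [0, 5, 6, 10].
(χ(G) = 2 ≤ 4.)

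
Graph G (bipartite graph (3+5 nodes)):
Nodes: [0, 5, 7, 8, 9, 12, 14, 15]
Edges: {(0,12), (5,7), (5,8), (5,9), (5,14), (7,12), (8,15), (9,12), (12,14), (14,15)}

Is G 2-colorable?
Yes, G is 2-colorable

A valid 2-coloring: color 1: [5, 12, 15]; color 2: [0, 7, 8, 9, 14].
(χ(G) = 2 ≤ 2.)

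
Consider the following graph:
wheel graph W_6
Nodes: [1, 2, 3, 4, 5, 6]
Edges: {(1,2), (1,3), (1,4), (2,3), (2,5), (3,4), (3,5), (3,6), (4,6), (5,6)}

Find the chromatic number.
Clique number ω(G) = 3 (lower bound: χ ≥ ω).
Odd cycle [2, 5, 6, 4, 1] needs 3 colors (χ ≥ 3).
Vertex 3 is adjacent to every vertex of [1, 2, 4, 5, 6], which already need 3 colors among themselves, so 3 needs a new color (χ ≥ 4).
The coloring below uses 4 colors, so χ(G) = 4.
A valid 4-coloring: color 1: [3]; color 2: [2, 4]; color 3: [1, 5]; color 4: [6].

χ(G) = 4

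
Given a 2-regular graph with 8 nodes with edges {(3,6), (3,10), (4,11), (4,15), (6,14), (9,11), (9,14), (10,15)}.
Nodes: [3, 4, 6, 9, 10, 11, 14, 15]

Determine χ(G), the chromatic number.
Clique number ω(G) = 2 (lower bound: χ ≥ ω).
The graph is bipartite (no odd cycle), so 2 colors suffice: χ(G) = 2.
A valid 2-coloring: color 1: [4, 6, 9, 10]; color 2: [3, 11, 14, 15].

χ(G) = 2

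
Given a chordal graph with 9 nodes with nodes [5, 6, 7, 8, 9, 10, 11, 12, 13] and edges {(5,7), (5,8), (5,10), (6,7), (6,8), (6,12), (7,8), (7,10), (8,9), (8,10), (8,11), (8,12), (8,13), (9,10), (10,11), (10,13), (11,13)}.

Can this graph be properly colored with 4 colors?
A valid 4-coloring: color 1: [8]; color 2: [6, 10]; color 3: [7, 9, 12, 13]; color 4: [5, 11].
(χ(G) = 4 ≤ 4.)

Yes, G is 4-colorable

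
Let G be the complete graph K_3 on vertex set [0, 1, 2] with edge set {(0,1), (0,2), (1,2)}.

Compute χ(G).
Clique number ω(G) = 3 (lower bound: χ ≥ ω).
The clique on [0, 1, 2] has size 3, forcing χ ≥ 3, and the coloring below uses 3 colors, so χ(G) = 3.
A valid 3-coloring: color 1: [2]; color 2: [1]; color 3: [0].

χ(G) = 3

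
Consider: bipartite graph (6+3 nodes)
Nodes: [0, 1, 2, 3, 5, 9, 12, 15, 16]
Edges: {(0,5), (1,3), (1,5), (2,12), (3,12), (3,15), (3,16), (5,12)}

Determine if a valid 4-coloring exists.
Yes, G is 4-colorable

A valid 4-coloring: color 1: [2, 3, 5, 9]; color 2: [0, 1, 12, 15, 16].
(χ(G) = 2 ≤ 4.)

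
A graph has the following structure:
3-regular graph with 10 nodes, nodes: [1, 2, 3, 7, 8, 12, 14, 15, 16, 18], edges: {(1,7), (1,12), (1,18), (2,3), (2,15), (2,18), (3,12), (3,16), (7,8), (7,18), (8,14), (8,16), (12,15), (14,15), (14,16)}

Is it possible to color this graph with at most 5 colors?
A valid 5-coloring: color 1: [1, 2, 14]; color 2: [3, 8, 15, 18]; color 3: [7, 12, 16].
(χ(G) = 3 ≤ 5.)

Yes, G is 5-colorable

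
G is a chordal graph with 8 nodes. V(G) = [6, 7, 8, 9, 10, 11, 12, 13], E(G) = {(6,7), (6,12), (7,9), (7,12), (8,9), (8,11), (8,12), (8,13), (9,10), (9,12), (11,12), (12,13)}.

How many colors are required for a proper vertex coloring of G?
χ(G) = 3

Clique number ω(G) = 3 (lower bound: χ ≥ ω).
The clique on [8, 9, 12] has size 3, forcing χ ≥ 3, and the coloring below uses 3 colors, so χ(G) = 3.
A valid 3-coloring: color 1: [10, 12]; color 2: [7, 8]; color 3: [6, 9, 11, 13].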